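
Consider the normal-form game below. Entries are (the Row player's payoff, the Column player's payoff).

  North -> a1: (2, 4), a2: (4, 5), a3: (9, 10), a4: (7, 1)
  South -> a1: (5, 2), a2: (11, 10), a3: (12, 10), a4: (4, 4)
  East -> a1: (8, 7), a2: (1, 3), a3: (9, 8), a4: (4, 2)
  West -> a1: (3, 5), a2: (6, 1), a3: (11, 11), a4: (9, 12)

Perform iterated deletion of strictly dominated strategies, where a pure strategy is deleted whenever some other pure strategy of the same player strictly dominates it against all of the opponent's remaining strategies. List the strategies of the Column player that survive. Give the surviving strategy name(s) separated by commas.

a2, a3, a4

For the Row player, West strictly dominates North on the remaining columns (a1: 3>2, a2: 6>4, a3: 11>9, a4: 9>7); eliminate North.
The Column player's strategy a1 is strictly dominated by a3 (South: 10>2, East: 8>7, West: 11>5) and is removed.
Row East is eliminated: West beats it against every remaining column (a2: 6>1, a3: 11>9, a4: 9>4).
Among the remaining strategies, none is strictly dominated by another pure strategy of the same player, so the elimination stops.
Surviving strategies — the Row player: {South, West}; the Column player: {a2, a3, a4}.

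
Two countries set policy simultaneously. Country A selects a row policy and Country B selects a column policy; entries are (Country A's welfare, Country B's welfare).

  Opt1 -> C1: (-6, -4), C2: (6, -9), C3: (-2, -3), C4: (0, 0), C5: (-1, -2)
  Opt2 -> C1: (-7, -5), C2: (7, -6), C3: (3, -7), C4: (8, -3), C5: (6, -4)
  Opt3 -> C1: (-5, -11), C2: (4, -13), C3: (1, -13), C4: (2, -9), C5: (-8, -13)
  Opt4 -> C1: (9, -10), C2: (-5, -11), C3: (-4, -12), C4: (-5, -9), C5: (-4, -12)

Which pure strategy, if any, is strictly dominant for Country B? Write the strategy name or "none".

C4

C4 vs C1: Opt1: 0>-4, Opt2: -3>-5, Opt3: -9>-11, Opt4: -9>-10.
C4 vs C2: Opt1: 0>-9, Opt2: -3>-6, Opt3: -9>-13, Opt4: -9>-11.
C4 vs C3: Opt1: 0>-3, Opt2: -3>-7, Opt3: -9>-13, Opt4: -9>-12.
C4 vs C5: Opt1: 0>-2, Opt2: -3>-4, Opt3: -9>-13, Opt4: -9>-12.
C4 strictly beats every other strategy against every opponent action, so it is strictly dominant.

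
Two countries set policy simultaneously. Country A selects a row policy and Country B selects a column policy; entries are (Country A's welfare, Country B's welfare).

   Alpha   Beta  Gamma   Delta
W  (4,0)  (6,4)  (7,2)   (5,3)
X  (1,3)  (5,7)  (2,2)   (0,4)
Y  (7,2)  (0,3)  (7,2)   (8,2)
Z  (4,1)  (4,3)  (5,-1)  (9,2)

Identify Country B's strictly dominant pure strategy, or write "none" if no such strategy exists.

Beta vs Alpha: W: 4>0, X: 7>3, Y: 3>2, Z: 3>1.
Beta vs Gamma: W: 4>2, X: 7>2, Y: 3>2, Z: 3>-1.
Beta vs Delta: W: 4>3, X: 7>4, Y: 3>2, Z: 3>2.
Beta strictly beats every other strategy against every opponent action, so it is strictly dominant.

Beta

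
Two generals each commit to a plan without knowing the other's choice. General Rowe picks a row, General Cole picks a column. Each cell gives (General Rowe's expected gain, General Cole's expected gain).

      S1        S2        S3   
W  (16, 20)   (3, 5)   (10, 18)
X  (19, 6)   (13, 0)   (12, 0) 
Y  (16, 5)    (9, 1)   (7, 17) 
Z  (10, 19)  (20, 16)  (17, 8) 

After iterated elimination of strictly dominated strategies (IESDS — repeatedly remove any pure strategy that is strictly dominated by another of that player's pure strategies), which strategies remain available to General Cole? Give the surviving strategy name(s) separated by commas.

S1

General Rowe's strategy W is strictly dominated by X (S1: 19>16, S2: 13>3, S3: 12>10) and is removed.
Row Y is eliminated: X beats it against every remaining column (S1: 19>16, S2: 13>9, S3: 12>7).
For General Cole, S1 strictly dominates S2 on the remaining rows (X: 6>0, Z: 19>16); eliminate S2.
General Cole's strategy S3 is strictly dominated by S1 (X: 6>0, Z: 19>8) and is removed.
Row Z is eliminated: X beats it against every remaining column (S1: 19>10).
Among the remaining strategies, none is strictly dominated by another pure strategy of the same player, so the elimination stops.
Surviving strategies — General Rowe: {X}; General Cole: {S1}.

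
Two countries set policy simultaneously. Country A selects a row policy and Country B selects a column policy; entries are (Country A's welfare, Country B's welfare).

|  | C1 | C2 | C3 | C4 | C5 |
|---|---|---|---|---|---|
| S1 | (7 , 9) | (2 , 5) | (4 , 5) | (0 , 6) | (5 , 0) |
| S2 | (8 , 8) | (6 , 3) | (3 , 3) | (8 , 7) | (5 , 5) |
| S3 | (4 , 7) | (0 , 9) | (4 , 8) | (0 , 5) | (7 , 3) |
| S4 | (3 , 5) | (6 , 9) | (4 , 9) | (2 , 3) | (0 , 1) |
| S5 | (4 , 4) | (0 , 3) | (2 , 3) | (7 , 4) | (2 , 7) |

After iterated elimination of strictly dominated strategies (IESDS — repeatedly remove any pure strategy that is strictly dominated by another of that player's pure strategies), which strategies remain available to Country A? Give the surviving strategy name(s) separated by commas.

Row S5 is eliminated: S2 beats it against every remaining column (C1: 8>4, C2: 6>0, C3: 3>2, C4: 8>7, C5: 5>2).
Country B's strategy C4 is strictly dominated by C1 (S1: 9>6, S2: 8>7, S3: 7>5, S4: 5>3) and is removed.
For Country B, C1 strictly dominates C5 on the remaining rows (S1: 9>0, S2: 8>5, S3: 7>3, S4: 5>1); eliminate C5.
Among the remaining strategies, none is strictly dominated by another pure strategy of the same player, so the elimination stops.
Surviving strategies — Country A: {S1, S2, S3, S4}; Country B: {C1, C2, C3}.

S1, S2, S3, S4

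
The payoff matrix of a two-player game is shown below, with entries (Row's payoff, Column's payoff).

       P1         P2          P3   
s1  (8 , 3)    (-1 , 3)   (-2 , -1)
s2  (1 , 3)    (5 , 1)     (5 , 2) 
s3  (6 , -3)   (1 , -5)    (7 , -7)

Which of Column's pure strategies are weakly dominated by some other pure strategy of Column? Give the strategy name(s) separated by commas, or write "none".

Nothing dominates P1: P2 at s2 (3>1); P3 at s1 (3>-1).
P1 weakly dominates P2 — s1: 3=3, s2: 3>1, s3: -3>-5.
P3 is weakly dominated by P1 (s1: 3>-1, s2: 3>2, s3: -3>-7).

P2, P3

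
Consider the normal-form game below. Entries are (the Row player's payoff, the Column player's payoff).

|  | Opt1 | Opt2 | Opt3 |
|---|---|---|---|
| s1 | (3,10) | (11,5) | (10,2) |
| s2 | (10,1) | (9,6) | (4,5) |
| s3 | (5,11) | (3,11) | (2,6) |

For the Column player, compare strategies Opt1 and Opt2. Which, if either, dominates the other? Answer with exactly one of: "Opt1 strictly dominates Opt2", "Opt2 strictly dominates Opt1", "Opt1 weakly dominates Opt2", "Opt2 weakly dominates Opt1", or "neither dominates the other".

neither dominates the other

Compare Opt1 to Opt2 across each choice by the Row player: s1: 10>5, s2: 1<6, s3: 11=11.
Opt1 does better at s1 but worse at s2; neither strategy dominates the other.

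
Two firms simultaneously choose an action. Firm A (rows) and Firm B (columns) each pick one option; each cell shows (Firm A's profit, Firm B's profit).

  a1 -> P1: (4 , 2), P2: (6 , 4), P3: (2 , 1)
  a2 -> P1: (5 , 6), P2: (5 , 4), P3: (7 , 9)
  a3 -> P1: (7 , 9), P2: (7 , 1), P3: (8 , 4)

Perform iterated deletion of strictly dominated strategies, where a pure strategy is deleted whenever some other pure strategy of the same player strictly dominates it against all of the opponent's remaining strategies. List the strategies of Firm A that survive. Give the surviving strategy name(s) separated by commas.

a3

For Firm A, a3 strictly dominates a1 on the remaining columns (P1: 7>4, P2: 7>6, P3: 8>2); eliminate a1.
For Firm A, a3 strictly dominates a2 on the remaining columns (P1: 7>5, P2: 7>5, P3: 8>7); eliminate a2.
Firm B's strategy P2 is strictly dominated by P1 (a3: 9>1) and is removed.
Column P3 is eliminated: P1 beats it against every remaining row (a3: 9>4).
Among the remaining strategies, none is strictly dominated by another pure strategy of the same player, so the elimination stops.
Surviving strategies — Firm A: {a3}; Firm B: {P1}.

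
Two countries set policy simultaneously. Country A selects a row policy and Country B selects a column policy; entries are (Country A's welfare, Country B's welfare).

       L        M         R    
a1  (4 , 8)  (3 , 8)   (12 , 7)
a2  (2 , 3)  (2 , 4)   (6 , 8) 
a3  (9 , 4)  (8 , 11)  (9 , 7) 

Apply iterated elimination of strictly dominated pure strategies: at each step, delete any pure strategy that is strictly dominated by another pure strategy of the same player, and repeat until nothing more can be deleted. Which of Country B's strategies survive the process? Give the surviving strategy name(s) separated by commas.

M

For Country A, a1 strictly dominates a2 on the remaining columns (L: 4>2, M: 3>2, R: 12>6); eliminate a2.
Column R is eliminated: M beats it against every remaining row (a1: 8>7, a3: 11>7).
Row a1 is eliminated: a3 beats it against every remaining column (L: 9>4, M: 8>3).
Column L is eliminated: M beats it against every remaining row (a3: 11>4).
Among the remaining strategies, none is strictly dominated by another pure strategy of the same player, so the elimination stops.
Surviving strategies — Country A: {a3}; Country B: {M}.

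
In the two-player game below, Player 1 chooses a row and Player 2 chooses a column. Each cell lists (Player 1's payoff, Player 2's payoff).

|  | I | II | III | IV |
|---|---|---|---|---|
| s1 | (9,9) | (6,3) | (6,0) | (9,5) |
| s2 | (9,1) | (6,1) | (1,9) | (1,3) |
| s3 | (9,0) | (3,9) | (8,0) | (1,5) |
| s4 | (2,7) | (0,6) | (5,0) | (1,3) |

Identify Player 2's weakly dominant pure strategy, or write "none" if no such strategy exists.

I fails to dominate II at s3 (0<9).
II fails to dominate I at s1 (3<9).
III fails to dominate I at s1 (0<9).
IV fails to dominate I at s1 (5<9).
No single strategy dominates all the others.

none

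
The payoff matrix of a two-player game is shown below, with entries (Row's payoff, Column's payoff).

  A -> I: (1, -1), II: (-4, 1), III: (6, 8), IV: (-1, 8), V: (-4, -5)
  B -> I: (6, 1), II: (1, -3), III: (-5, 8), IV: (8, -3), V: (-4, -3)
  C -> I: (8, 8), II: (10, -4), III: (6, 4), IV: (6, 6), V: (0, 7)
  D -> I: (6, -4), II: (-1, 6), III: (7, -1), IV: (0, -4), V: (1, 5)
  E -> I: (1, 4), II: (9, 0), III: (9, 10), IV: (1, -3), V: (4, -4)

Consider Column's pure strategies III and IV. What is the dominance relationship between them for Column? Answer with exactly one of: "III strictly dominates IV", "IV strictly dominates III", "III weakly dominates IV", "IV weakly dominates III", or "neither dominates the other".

Compare III to IV across each opponent action: A: 8=8, B: 8>-3, C: 4<6, D: -1>-4, E: 10>-3.
III does better at B, D, E but worse at C; neither strategy dominates the other.

neither dominates the other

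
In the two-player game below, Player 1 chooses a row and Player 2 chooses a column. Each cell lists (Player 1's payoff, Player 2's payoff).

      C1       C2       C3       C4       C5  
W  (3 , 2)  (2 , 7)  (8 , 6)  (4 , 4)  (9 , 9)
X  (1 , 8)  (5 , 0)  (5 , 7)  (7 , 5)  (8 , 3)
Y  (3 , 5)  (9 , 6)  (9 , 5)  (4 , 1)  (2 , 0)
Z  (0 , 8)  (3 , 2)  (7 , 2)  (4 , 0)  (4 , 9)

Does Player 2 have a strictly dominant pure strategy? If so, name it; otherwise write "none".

none

C1 fails to dominate C2 at W (2<7).
C2 fails to dominate C1 at X (0<8).
C3 fails to dominate C1 at X (7<8).
C4 fails to dominate C1 at X (5<8).
C5 fails to dominate C1 at X (3<8).
No single strategy dominates all the others.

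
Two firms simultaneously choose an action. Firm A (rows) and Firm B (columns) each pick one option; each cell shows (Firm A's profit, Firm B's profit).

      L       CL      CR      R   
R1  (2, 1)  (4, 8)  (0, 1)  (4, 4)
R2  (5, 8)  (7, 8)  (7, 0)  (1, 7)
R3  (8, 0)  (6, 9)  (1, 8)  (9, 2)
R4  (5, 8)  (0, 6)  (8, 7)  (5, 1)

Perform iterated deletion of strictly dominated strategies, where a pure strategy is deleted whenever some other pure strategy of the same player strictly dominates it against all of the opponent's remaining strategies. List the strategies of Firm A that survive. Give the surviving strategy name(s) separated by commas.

For Firm A, R3 strictly dominates R1 on the remaining columns (L: 8>2, CL: 6>4, CR: 1>0, R: 9>4); eliminate R1.
Column R is eliminated: CL beats it against every remaining row (R2: 8>7, R3: 9>2, R4: 6>1).
Among the remaining strategies, none is strictly dominated by another pure strategy of the same player, so the elimination stops.
Surviving strategies — Firm A: {R2, R3, R4}; Firm B: {L, CL, CR}.

R2, R3, R4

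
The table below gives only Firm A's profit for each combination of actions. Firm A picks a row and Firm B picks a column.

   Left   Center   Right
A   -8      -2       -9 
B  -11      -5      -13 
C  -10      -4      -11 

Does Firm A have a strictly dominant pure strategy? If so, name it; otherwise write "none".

A

A vs B: Left: -8>-11, Center: -2>-5, Right: -9>-13.
A vs C: Left: -8>-10, Center: -2>-4, Right: -9>-11.
A strictly beats every other strategy against every opponent action, so it is strictly dominant.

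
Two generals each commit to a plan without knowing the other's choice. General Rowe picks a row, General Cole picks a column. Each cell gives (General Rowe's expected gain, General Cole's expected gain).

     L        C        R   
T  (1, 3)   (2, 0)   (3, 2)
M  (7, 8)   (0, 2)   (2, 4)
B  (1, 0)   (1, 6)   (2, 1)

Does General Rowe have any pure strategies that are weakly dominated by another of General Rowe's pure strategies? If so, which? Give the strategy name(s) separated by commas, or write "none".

B

Nothing dominates T: M at C (2>0); B at C (2>1).
M: no other strategy beats it everywhere (T at L (7>1); B at L (7>1)).
T weakly dominates B — L: 1=1, C: 2>1, R: 3>2.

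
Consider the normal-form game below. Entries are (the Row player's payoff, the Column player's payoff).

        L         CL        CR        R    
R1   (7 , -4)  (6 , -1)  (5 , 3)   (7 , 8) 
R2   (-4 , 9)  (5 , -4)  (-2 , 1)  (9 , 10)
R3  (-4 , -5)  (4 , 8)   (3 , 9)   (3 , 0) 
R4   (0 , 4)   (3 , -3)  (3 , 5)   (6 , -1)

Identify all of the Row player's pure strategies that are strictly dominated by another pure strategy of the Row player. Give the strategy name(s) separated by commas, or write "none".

R3, R4

Nothing dominates R1: R2 at L (7>-4); R3 at L (7>-4); R4 at L (7>0).
R2: no other strategy beats it everywhere (R1 at R (9>7); R3 at L (-4=-4); R4 at CL (5>3)).
R1 strictly dominates R3 — L: 7>-4, CL: 6>4, CR: 5>3, R: 7>3.
R4: dominated, since R1 does at least as well everywhere (L: 7>0, CL: 6>3, CR: 5>3, R: 7>6).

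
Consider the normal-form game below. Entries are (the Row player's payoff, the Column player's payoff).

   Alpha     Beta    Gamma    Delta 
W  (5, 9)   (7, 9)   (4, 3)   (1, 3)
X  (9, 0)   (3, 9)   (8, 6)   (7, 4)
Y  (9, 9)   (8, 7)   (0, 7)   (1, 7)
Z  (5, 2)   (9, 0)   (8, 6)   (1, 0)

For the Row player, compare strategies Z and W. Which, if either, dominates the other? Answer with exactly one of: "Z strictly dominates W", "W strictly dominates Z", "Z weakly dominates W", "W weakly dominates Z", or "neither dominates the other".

Z weakly dominates W

Z's payoffs vs W's, by the Column player's action — Alpha: 5=5, Beta: 9>7, Gamma: 8>4, Delta: 1=1.
Z is at least as good everywhere and strictly better somewhere (tied only at Alpha, Delta), so Z weakly but not strictly dominates W.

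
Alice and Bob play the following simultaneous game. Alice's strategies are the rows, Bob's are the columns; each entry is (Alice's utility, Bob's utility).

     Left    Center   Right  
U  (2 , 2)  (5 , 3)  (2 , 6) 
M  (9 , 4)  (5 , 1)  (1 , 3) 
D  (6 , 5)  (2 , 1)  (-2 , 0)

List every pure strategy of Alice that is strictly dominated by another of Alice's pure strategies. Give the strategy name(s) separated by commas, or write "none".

Nothing dominates U: M at Center (5=5); D at Center (5>2).
M is not dominated — it holds its own against U at Left (9>2); D at Left (9>6).
D is strictly dominated by M (Left: 9>6, Center: 5>2, Right: 1>-2).

D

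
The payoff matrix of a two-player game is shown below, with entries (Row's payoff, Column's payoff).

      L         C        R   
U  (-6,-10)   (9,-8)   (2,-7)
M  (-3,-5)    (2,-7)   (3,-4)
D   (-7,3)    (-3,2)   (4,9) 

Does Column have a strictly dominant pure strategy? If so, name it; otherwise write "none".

R vs L: U: -7>-10, M: -4>-5, D: 9>3.
R vs C: U: -7>-8, M: -4>-7, D: 9>2.
R strictly beats every other strategy against every opponent action, so it is strictly dominant.

R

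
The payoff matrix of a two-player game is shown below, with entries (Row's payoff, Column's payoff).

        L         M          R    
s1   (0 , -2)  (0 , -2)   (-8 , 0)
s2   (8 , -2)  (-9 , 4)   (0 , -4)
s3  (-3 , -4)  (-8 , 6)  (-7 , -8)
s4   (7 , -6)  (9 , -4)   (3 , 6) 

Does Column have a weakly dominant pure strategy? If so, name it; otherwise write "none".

none

L fails to dominate M at s2 (-2<4).
M fails to dominate R at s1 (-2<0).
R fails to dominate L at s2 (-4<-2).
No single strategy dominates all the others.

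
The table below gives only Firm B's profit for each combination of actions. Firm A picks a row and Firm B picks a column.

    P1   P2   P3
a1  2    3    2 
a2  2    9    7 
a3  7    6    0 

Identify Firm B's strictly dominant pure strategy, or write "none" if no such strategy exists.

none

P1 fails to dominate P2 at a1 (2<3).
P2 fails to dominate P1 at a3 (6<7).
P3 fails to dominate P1 at a1 (2=2).
No single strategy dominates all the others.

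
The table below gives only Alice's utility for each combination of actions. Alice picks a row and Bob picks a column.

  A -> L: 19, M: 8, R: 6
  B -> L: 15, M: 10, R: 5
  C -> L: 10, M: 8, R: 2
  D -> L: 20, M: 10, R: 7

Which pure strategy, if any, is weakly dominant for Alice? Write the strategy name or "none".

D vs A: L: 20>19, M: 10>8, R: 7>6.
D vs B: L: 20>15, M: 10=10, R: 7>5.
D vs C: L: 20>10, M: 10>8, R: 7>2.
D is at least as good as every other strategy against every opponent action, so it is weakly dominant.

D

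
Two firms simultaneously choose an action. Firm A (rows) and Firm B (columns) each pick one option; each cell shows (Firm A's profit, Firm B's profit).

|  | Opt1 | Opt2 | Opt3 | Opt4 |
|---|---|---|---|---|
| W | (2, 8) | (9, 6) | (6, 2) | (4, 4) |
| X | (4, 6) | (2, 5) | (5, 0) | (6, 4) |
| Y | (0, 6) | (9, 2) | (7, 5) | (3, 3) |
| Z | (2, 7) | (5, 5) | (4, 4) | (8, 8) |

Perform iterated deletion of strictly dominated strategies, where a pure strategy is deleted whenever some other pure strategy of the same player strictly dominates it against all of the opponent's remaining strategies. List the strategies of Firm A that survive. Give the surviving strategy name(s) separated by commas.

For Firm B, Opt1 strictly dominates Opt2 on the remaining rows (W: 8>6, X: 6>5, Y: 6>2, Z: 7>5); eliminate Opt2.
For Firm B, Opt1 strictly dominates Opt3 on the remaining rows (W: 8>2, X: 6>0, Y: 6>5, Z: 7>4); eliminate Opt3.
Firm A's strategy W is strictly dominated by X (Opt1: 4>2, Opt4: 6>4) and is removed.
Row Y is eliminated: X beats it against every remaining column (Opt1: 4>0, Opt4: 6>3).
Among the remaining strategies, none is strictly dominated by another pure strategy of the same player, so the elimination stops.
Surviving strategies — Firm A: {X, Z}; Firm B: {Opt1, Opt4}.

X, Z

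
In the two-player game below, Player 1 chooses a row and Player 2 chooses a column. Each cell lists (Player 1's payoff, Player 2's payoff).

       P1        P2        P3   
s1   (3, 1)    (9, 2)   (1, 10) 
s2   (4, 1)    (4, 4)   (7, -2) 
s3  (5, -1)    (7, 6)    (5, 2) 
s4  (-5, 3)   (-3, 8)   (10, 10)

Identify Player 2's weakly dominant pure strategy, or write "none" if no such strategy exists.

none

P1 fails to dominate P2 at s1 (1<2).
P2 fails to dominate P3 at s1 (2<10).
P3 fails to dominate P1 at s2 (-2<1).
No single strategy dominates all the others.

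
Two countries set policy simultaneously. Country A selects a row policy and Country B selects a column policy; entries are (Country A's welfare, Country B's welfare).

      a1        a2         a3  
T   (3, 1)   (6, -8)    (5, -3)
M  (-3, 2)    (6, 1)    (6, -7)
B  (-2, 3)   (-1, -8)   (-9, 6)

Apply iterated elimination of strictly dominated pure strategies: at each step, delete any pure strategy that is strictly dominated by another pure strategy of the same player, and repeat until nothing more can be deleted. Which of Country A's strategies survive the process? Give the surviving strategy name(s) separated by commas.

Country A's strategy B is strictly dominated by T (a1: 3>-2, a2: 6>-1, a3: 5>-9) and is removed.
Column a2 is eliminated: a1 beats it against every remaining row (T: 1>-8, M: 2>1).
Column a3 is eliminated: a1 beats it against every remaining row (T: 1>-3, M: 2>-7).
Country A's strategy M is strictly dominated by T (a1: 3>-3) and is removed.
Among the remaining strategies, none is strictly dominated by another pure strategy of the same player, so the elimination stops.
Surviving strategies — Country A: {T}; Country B: {a1}.

T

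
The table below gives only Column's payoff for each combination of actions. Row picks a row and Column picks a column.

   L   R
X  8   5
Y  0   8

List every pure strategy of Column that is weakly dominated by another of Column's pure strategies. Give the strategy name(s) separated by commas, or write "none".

none

Nothing dominates L: R at X (8>5).
R is not dominated — it holds its own against L at Y (8>0).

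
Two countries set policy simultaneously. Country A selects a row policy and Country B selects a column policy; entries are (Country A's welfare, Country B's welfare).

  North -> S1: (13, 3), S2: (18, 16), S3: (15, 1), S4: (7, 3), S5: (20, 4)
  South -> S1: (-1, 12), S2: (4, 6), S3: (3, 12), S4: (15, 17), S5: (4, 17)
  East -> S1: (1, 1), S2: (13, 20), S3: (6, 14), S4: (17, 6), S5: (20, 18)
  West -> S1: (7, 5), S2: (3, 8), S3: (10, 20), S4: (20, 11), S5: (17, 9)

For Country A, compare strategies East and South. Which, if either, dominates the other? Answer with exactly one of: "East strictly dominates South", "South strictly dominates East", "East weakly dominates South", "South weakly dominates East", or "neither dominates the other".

East strictly dominates South

Compare East to South across each choice by Country B: S1: 1>-1, S2: 13>4, S3: 6>3, S4: 17>15, S5: 20>4.
East gives a strictly higher payoff against each choice by Country B, so East strictly dominates South.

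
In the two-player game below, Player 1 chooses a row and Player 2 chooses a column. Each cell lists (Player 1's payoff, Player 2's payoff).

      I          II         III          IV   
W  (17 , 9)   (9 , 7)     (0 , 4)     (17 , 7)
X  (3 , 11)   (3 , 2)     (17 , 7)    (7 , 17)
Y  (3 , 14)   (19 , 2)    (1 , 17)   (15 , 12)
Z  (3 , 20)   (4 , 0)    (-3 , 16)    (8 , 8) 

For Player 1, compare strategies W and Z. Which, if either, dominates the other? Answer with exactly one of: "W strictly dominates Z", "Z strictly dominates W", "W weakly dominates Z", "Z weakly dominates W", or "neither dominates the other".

W strictly dominates Z

W's payoffs vs Z's, by Player 2's action — I: 17>3, II: 9>4, III: 0>-3, IV: 17>8.
W gives a strictly higher payoff against each opponent action, so W strictly dominates Z.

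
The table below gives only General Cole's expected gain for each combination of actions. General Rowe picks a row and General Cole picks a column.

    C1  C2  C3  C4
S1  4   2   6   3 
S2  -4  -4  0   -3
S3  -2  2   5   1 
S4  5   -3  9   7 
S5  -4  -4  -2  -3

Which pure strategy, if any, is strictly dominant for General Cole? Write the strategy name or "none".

C3

C3 vs C1: S1: 6>4, S2: 0>-4, S3: 5>-2, S4: 9>5, S5: -2>-4.
C3 vs C2: S1: 6>2, S2: 0>-4, S3: 5>2, S4: 9>-3, S5: -2>-4.
C3 vs C4: S1: 6>3, S2: 0>-3, S3: 5>1, S4: 9>7, S5: -2>-3.
C3 strictly beats every other strategy against every opponent action, so it is strictly dominant.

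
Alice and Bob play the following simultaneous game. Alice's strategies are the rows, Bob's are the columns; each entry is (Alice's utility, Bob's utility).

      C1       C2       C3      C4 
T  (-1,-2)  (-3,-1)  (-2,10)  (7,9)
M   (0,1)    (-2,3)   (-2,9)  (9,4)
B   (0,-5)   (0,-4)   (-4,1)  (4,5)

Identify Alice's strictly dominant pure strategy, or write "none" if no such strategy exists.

none

T fails to dominate M at C1 (-1<0).
M fails to dominate T at C3 (-2=-2).
B fails to dominate T at C3 (-4<-2).
No single strategy dominates all the others.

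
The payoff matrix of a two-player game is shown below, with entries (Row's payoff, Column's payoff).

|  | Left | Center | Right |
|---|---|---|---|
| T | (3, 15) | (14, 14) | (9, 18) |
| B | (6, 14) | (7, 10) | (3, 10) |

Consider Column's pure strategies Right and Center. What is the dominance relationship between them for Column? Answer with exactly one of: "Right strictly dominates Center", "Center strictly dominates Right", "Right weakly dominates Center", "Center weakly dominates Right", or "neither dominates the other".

Right's payoffs vs Center's, by Row's action — T: 18>14, B: 10=10.
Right is at least as good everywhere and strictly better somewhere (tied only at B), so Right weakly but not strictly dominates Center.

Right weakly dominates Center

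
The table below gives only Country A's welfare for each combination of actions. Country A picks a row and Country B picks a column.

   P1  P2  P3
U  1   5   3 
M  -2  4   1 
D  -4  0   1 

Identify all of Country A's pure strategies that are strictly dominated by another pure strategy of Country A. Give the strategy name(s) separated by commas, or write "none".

Nothing dominates U: M at P1 (1>-2); D at P1 (1>-4).
U strictly dominates M — P1: 1>-2, P2: 5>4, P3: 3>1.
U strictly dominates D — P1: 1>-4, P2: 5>0, P3: 3>1.

M, D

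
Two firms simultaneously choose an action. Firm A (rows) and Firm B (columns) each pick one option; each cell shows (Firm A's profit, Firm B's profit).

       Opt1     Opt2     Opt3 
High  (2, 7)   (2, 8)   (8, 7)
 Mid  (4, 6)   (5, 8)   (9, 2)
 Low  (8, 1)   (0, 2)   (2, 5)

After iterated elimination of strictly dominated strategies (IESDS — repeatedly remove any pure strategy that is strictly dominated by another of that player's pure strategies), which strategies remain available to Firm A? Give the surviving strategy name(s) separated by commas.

For Firm A, Mid strictly dominates High on the remaining columns (Opt1: 4>2, Opt2: 5>2, Opt3: 9>8); eliminate High.
Firm B's strategy Opt1 is strictly dominated by Opt2 (Mid: 8>6, Low: 2>1) and is removed.
Firm A's strategy Low is strictly dominated by Mid (Opt2: 5>0, Opt3: 9>2) and is removed.
Column Opt3 is eliminated: Opt2 beats it against every remaining row (Mid: 8>2).
Among the remaining strategies, none is strictly dominated by another pure strategy of the same player, so the elimination stops.
Surviving strategies — Firm A: {Mid}; Firm B: {Opt2}.

Mid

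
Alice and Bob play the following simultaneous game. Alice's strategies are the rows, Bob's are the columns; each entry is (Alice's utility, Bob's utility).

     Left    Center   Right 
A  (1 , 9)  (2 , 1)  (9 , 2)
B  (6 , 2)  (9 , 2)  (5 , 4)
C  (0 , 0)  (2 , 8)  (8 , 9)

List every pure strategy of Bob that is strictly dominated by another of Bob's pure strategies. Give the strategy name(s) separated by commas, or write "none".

Left is not dominated — it holds its own against Center at A (9>1); Right at A (9>2).
Center: dominated, since Right does at least as well everywhere (A: 2>1, B: 4>2, C: 9>8).
Right is not dominated — it holds its own against Left at B (4>2); Center at A (2>1).

Center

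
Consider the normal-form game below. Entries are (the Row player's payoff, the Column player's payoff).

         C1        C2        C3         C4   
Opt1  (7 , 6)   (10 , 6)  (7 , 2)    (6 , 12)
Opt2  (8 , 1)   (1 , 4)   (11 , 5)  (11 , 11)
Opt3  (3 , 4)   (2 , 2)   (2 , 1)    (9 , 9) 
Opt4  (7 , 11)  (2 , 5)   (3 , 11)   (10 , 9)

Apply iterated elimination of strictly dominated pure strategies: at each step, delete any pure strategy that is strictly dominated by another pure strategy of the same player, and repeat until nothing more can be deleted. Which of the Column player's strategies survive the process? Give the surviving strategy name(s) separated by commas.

C4

The Column player's strategy C2 is strictly dominated by C4 (Opt1: 12>6, Opt2: 11>4, Opt3: 9>2, Opt4: 9>5) and is removed.
The Row player's strategy Opt1 is strictly dominated by Opt2 (C1: 8>7, C3: 11>7, C4: 11>6) and is removed.
The Row player's strategy Opt3 is strictly dominated by Opt2 (C1: 8>3, C3: 11>2, C4: 11>9) and is removed.
The Row player's strategy Opt4 is strictly dominated by Opt2 (C1: 8>7, C3: 11>3, C4: 11>10) and is removed.
The Column player's strategy C1 is strictly dominated by C3 (Opt2: 5>1) and is removed.
For the Column player, C4 strictly dominates C3 on the remaining rows (Opt2: 11>5); eliminate C3.
Among the remaining strategies, none is strictly dominated by another pure strategy of the same player, so the elimination stops.
Surviving strategies — the Row player: {Opt2}; the Column player: {C4}.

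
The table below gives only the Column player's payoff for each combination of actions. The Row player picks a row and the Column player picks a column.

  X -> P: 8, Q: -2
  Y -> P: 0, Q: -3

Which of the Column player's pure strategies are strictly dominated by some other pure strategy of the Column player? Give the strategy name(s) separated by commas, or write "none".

Q

P: no other strategy beats it everywhere (Q at X (8>-2)).
Q: dominated, since P does at least as well everywhere (X: 8>-2, Y: 0>-3).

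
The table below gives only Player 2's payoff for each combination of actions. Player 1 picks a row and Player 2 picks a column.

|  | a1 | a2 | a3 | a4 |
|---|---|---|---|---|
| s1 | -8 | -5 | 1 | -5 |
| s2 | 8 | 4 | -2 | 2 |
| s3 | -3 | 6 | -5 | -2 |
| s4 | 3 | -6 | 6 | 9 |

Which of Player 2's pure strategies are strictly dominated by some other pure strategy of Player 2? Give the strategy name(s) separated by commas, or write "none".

a1: no other strategy beats it everywhere (a2 at s2 (8>4); a3 at s2 (8>-2); a4 at s2 (8>2)).
a2: no other strategy beats it everywhere (a1 at s1 (-5>-8); a3 at s2 (4>-2); a4 at s1 (-5=-5)).
a3 is not dominated — it holds its own against a1 at s1 (1>-8); a2 at s1 (1>-5); a4 at s1 (1>-5).
a4 is not dominated — it holds its own against a1 at s1 (-5>-8); a2 at s1 (-5=-5); a3 at s2 (2>-2).

none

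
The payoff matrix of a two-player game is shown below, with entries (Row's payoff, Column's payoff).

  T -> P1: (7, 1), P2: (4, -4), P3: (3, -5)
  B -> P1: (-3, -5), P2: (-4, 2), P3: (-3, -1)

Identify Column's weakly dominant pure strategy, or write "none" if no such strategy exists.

none

P1 fails to dominate P2 at B (-5<2).
P2 fails to dominate P1 at T (-4<1).
P3 fails to dominate P1 at T (-5<1).
No single strategy dominates all the others.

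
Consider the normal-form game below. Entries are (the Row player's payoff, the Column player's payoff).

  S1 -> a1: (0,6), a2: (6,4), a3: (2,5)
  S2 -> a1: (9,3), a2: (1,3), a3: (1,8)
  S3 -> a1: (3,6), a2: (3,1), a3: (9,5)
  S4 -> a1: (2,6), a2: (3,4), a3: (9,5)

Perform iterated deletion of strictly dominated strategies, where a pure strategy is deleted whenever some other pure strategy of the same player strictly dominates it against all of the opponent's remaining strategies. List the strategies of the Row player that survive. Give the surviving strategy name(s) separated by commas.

S2, S3, S4

For the Column player, a3 strictly dominates a2 on the remaining rows (S1: 5>4, S2: 8>3, S3: 5>1, S4: 5>4); eliminate a2.
Row S1 is eliminated: S3 beats it against every remaining column (a1: 3>0, a3: 9>2).
Among the remaining strategies, none is strictly dominated by another pure strategy of the same player, so the elimination stops.
Surviving strategies — the Row player: {S2, S3, S4}; the Column player: {a1, a3}.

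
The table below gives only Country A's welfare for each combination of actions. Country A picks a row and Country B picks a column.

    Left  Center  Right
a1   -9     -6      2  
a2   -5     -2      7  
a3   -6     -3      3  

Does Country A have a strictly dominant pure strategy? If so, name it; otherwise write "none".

a2 vs a1: Left: -5>-9, Center: -2>-6, Right: 7>2.
a2 vs a3: Left: -5>-6, Center: -2>-3, Right: 7>3.
a2 strictly beats every other strategy against every opponent action, so it is strictly dominant.

a2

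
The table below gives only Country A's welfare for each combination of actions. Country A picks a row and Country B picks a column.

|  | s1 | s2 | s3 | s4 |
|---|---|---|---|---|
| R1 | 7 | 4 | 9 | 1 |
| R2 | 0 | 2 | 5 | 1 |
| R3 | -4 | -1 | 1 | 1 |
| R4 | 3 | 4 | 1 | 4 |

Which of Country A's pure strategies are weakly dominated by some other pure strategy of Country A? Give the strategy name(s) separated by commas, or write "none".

R1 is not dominated — it holds its own against R2 at s1 (7>0); R3 at s1 (7>-4); R4 at s1 (7>3).
R1 weakly dominates R2 — s1: 7>0, s2: 4>2, s3: 9>5, s4: 1=1.
R3 is weakly dominated by R1 (s1: 7>-4, s2: 4>-1, s3: 9>1, s4: 1=1).
R4 is not dominated — it holds its own against R1 at s4 (4>1); R2 at s1 (3>0); R3 at s1 (3>-4).

R2, R3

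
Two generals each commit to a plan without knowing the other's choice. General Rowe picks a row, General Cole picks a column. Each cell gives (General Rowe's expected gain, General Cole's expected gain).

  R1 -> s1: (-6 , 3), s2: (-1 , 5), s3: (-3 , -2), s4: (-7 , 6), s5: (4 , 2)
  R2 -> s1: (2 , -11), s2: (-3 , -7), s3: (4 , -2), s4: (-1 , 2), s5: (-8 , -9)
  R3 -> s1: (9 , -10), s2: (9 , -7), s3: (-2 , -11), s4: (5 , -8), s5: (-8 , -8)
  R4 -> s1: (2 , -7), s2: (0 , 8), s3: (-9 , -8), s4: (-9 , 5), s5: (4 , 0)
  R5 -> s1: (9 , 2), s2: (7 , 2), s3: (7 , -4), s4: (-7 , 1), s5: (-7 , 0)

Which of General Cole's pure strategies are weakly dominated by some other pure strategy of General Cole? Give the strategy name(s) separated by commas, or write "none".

s2 weakly dominates s1 — R1: 5>3, R2: -7>-11, R3: -7>-10, R4: 8>-7, R5: 2=2.
s2: no other strategy beats it everywhere (s1 at R1 (5>3); s3 at R1 (5>-2); s4 at R3 (-7>-8); s5 at R1 (5>2)).
s4 weakly dominates s3 — R1: 6>-2, R2: 2>-2, R3: -8>-11, R4: 5>-8, R5: 1>-4.
Nothing dominates s4: s1 at R1 (6>3); s2 at R1 (6>5); s3 at R1 (6>-2); s5 at R1 (6>2).
s2 weakly dominates s5 — R1: 5>2, R2: -7>-9, R3: -7>-8, R4: 8>0, R5: 2>0.

s1, s3, s5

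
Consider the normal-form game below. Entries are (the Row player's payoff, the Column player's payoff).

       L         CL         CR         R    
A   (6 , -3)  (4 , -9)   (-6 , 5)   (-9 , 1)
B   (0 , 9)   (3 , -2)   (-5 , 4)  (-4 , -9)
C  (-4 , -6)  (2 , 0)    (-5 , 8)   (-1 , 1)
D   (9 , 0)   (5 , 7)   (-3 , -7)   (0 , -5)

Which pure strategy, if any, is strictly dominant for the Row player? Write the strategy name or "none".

D vs A: L: 9>6, CL: 5>4, CR: -3>-6, R: 0>-9.
D vs B: L: 9>0, CL: 5>3, CR: -3>-5, R: 0>-4.
D vs C: L: 9>-4, CL: 5>2, CR: -3>-5, R: 0>-1.
D strictly beats every other strategy against every opponent action, so it is strictly dominant.

D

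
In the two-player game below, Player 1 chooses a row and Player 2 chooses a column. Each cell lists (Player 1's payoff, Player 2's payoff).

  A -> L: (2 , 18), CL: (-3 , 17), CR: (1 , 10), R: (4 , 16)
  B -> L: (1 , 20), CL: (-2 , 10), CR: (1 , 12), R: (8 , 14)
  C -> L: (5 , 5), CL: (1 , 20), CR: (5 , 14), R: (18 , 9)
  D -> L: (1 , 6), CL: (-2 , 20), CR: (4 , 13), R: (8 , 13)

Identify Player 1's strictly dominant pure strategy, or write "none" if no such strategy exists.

C vs A: L: 5>2, CL: 1>-3, CR: 5>1, R: 18>4.
C vs B: L: 5>1, CL: 1>-2, CR: 5>1, R: 18>8.
C vs D: L: 5>1, CL: 1>-2, CR: 5>4, R: 18>8.
C strictly beats every other strategy against every opponent action, so it is strictly dominant.

C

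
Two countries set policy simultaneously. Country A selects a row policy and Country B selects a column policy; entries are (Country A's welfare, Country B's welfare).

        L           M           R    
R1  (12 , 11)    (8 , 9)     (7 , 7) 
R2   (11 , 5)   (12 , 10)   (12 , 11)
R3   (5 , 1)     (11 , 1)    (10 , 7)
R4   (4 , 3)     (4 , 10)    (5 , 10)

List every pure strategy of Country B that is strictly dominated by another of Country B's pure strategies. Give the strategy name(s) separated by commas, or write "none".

Nothing dominates L: M at R1 (11>9); R at R1 (11>7).
M: no other strategy beats it everywhere (L at R2 (10>5); R at R1 (9>7)).
Nothing dominates R: L at R2 (11>5); M at R2 (11>10).

none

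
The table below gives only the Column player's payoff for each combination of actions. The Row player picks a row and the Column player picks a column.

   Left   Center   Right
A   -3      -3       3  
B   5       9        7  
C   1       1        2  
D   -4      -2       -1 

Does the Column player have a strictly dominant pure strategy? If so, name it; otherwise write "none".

none

Left fails to dominate Center at A (-3=-3).
Center fails to dominate Left at A (-3=-3).
Right fails to dominate Center at B (7<9).
No single strategy dominates all the others.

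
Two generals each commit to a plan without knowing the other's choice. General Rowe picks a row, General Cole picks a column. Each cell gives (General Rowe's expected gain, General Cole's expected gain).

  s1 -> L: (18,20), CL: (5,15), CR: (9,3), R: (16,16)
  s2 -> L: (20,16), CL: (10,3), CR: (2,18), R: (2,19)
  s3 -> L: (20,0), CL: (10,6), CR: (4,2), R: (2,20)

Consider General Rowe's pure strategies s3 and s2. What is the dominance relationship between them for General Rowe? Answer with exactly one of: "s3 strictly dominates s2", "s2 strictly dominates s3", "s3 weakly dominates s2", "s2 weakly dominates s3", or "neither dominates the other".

s3's payoffs vs s2's, by General Cole's action — L: 20=20, CL: 10=10, CR: 4>2, R: 2=2.
s3 is at least as good everywhere and strictly better somewhere (tied only at L, CL, R), so s3 weakly but not strictly dominates s2.

s3 weakly dominates s2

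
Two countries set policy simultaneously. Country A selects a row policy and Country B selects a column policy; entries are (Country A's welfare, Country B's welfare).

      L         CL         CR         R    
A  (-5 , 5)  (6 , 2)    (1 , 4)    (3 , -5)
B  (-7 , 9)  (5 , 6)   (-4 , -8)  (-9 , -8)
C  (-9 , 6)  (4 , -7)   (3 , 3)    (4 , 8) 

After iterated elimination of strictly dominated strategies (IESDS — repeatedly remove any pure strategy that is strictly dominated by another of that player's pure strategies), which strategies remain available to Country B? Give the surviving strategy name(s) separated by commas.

Country A's strategy B is strictly dominated by A (L: -5>-7, CL: 6>5, CR: 1>-4, R: 3>-9) and is removed.
Country B's strategy CL is strictly dominated by L (A: 5>2, C: 6>-7) and is removed.
For Country B, L strictly dominates CR on the remaining rows (A: 5>4, C: 6>3); eliminate CR.
Among the remaining strategies, none is strictly dominated by another pure strategy of the same player, so the elimination stops.
Surviving strategies — Country A: {A, C}; Country B: {L, R}.

L, R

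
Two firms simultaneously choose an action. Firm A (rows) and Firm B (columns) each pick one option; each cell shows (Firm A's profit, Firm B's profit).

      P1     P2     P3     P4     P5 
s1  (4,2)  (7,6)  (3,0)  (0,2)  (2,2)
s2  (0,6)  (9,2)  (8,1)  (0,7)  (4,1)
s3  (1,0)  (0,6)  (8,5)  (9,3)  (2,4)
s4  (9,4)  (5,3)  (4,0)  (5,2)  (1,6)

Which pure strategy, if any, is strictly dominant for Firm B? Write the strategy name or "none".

none

P1 fails to dominate P2 at s1 (2<6).
P2 fails to dominate P1 at s2 (2<6).
P3 fails to dominate P1 at s1 (0<2).
P4 fails to dominate P1 at s1 (2=2).
P5 fails to dominate P1 at s1 (2=2).
No single strategy dominates all the others.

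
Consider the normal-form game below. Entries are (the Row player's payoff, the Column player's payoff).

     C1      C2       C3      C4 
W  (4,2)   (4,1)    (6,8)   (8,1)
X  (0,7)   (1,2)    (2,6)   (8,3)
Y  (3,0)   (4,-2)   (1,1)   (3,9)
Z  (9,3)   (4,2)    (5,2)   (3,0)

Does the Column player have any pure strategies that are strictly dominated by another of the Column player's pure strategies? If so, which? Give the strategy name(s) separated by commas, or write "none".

C2

C1 is not dominated — it holds its own against C2 at W (2>1); C3 at X (7>6); C4 at W (2>1).
C1 strictly dominates C2 — W: 2>1, X: 7>2, Y: 0>-2, Z: 3>2.
C3: no other strategy beats it everywhere (C1 at W (8>2); C2 at W (8>1); C4 at W (8>1)).
C4 is not dominated — it holds its own against C1 at Y (9>0); C2 at W (1=1); C3 at Y (9>1).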